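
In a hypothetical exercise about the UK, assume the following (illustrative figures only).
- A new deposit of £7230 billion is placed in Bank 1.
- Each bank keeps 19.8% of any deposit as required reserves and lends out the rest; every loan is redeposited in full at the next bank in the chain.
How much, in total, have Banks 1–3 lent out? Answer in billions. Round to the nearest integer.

£14178 billion

Bank i lends (1 − rr)^i of the original deposit: Bank 1 lends 7230·0.8020 = 5798.4600, Bank 2 lends 7230·0.8020² ≈ 4650.3649, and so on.
Summing a geometric series: total = 7230·[0.8020·(1 − 0.8020^3) / (1 − 0.8020)] ≈ 14178.4176 billion.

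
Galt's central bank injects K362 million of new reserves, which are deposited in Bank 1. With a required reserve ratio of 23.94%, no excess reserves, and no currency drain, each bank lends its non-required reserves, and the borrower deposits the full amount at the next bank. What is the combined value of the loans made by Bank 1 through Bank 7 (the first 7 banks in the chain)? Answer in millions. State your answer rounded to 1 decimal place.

Bank i lends (1 − rr)^i of the original deposit: Bank 1 lends 362·0.7606 = 275.3372, Bank 2 lends 362·0.7606² ≈ 209.4215, and so on.
Summing a geometric series: total = 362·[0.7606·(1 − 0.7606^7) / (1 − 0.7606)] ≈ 980.7442 million.

K980.7 million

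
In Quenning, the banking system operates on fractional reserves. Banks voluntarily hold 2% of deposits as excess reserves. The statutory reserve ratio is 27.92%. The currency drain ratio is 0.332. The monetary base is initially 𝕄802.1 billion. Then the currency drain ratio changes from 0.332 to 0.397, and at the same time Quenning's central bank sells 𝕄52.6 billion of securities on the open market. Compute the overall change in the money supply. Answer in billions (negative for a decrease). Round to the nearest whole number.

-189 billion

Before: m₁ = (1 + 0.332) / (0.2792 + 0.02 + 0.332) ≈ 2.1103, MB₁ = 802.1, so M₁ = 2.1103 × 802.1 ≈ 1692.6716 billion.
After: m₂ = (1 + 0.397) / (0.2792 + 0.02 + 0.397) ≈ 2.0066, MB₂ = 802.1 − 52.6 = 749.5, so M₂ = 2.0066 × 749.5 = 1503.9467 billion.
ΔM = M₂ − M₁ = 1503.9467 − 1692.6716 = -188.7249 billion.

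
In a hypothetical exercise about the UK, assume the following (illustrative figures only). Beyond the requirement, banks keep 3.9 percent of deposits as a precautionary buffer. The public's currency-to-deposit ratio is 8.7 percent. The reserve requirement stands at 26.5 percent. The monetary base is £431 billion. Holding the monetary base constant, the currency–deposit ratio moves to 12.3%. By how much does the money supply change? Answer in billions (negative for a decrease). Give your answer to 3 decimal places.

Initially m₁ = (1 + 0.087) / (0.265 + 0.039 + 0.087) ≈ 2.7800512, so M₁ = 2.7800512 × 431 ≈ 1198.2021 billion.
After the change m₂ = (1 + 0.123) / (0.265 + 0.039 + 0.123) ≈ 2.6299766, so M₂ = 2.6299766 × 431 ≈ 1133.5199 billion.
ΔM = M₂ − M₁ = 1133.5199 − 1198.2021 = -64.6822 billion.

-64.682 billion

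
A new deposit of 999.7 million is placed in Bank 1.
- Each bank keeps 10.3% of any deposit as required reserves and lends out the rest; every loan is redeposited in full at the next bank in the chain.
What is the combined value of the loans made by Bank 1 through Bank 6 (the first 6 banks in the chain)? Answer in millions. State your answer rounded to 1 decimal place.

4171.1 million

Bank i lends (1 − rr)^i of the original deposit: Bank 1 lends 999.7·0.8970 = 896.7309, Bank 2 lends 999.7·0.8970² ≈ 804.3676, and so on.
Summing a geometric series: total = 999.7·[0.8970·(1 − 0.8970^6) / (1 − 0.8970)] ≈ 4171.1015 million.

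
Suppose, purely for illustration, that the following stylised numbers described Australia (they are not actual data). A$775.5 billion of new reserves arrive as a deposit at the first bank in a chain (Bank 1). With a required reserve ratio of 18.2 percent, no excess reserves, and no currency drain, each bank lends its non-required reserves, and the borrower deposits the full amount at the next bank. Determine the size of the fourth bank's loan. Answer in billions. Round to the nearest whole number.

A$347 billion

Each bank lends a fraction (1 − rr) = 0.8180 of the deposit it receives, so Bank 4 receives 775.5·0.8180^3 and lends 775.5·0.8180^4 ≈ 347.2122 billion.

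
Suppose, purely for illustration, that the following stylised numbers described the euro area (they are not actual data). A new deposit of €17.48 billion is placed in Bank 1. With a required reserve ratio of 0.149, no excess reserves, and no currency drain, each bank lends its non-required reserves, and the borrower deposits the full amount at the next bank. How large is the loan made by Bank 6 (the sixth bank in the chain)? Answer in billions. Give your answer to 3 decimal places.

€6.639 billion

Each bank lends a fraction (1 − rr) = 0.8510 of the deposit it receives, so Bank 6 receives 17.48·0.8510^5 and lends 17.48·0.8510^6 ≈ 6.6392 billion.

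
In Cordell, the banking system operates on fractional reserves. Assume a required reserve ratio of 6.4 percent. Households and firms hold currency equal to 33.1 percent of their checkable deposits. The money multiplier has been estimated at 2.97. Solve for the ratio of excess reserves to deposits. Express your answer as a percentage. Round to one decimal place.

Using m = 2.97. Since m = (1 + c)/(c + rr + e), the denominator satisfies c + rr + e = (1 + c)/m = (1 + 0.331) / 2.97 ≈ 0.448148.
With c = 0.331 and rr = 0.064, the ratio of excess reserves to deposits is 0.448148 − 0.331 − 0.064 = 0.053148.

5.3%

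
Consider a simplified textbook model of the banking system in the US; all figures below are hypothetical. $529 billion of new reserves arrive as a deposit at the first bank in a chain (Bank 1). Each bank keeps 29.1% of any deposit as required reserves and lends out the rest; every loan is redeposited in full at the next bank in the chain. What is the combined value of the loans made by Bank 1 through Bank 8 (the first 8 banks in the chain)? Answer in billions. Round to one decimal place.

$1206.6 billion

Bank i lends (1 − rr)^i of the original deposit: Bank 1 lends 529·0.7090 = 375.0610, Bank 2 lends 529·0.7090² ≈ 265.9182, and so on.
Summing a geometric series: total = 529·[0.7090·(1 − 0.7090^8) / (1 − 0.7090)] ≈ 1206.5734 billion.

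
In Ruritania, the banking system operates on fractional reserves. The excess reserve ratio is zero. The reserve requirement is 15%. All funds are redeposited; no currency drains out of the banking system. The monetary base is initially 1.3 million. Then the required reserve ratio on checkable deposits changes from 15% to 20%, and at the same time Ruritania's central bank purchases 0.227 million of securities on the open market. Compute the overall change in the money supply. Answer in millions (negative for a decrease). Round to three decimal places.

-1.032 million

Before: m₁ = 1 / (0.15) ≈ 6.66667, MB₁ = 1.3, so M₁ = 6.66667 × 1.3 ≈ 8.6667 million.
After: m₂ = 1 / (0.2) = 5, MB₂ = 1.3 + 0.227 = 1.527, so M₂ = 5 × 1.527 = 7.635 million.
ΔM = M₂ − M₁ = 7.635 − 8.6667 = -1.0317 million.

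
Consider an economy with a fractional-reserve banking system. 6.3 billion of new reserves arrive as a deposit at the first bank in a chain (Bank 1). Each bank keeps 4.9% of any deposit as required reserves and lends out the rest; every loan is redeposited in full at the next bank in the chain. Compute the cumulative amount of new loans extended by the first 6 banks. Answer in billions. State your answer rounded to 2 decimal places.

31.82 billion

Bank i lends (1 − rr)^i of the original deposit: Bank 1 lends 6.3·0.9510 = 5.9913, Bank 2 lends 6.3·0.9510² ≈ 5.6977, and so on.
Summing a geometric series: total = 6.3·[0.9510·(1 − 0.9510^6) / (1 − 0.9510)] ≈ 31.8215 billion.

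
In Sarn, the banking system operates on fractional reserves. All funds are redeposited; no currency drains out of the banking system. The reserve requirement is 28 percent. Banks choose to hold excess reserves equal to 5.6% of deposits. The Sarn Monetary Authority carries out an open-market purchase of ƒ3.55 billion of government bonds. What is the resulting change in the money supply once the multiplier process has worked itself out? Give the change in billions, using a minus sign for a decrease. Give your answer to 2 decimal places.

ƒ10.57 billion

The money multiplier is m = 1 / (rr + e) = 1 / (0.28 + 0.056) ≈ 2.9762.
The purchase adds 3.55 billion of base, so ΔM = m × ΔMB = 2.9762 × (+3.55) ≈ 10.5655 billion.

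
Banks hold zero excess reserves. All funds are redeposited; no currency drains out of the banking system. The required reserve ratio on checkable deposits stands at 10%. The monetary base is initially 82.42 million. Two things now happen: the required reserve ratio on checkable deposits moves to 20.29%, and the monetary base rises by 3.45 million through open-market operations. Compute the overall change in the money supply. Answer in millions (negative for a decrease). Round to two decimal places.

Before: m₁ = 1 / (0.1) = 10, MB₁ = 82.42, so M₁ = 10 × 82.42 = 824.2 million.
After: m₂ = 1 / (0.2029) ≈ 4.92854, MB₂ = 82.42 + 3.45 = 85.87, so M₂ = 4.92854 × 85.87 ≈ 423.2137 million.
ΔM = M₂ − M₁ = 423.2137 − 824.2 = -400.9863 million.

-400.99 million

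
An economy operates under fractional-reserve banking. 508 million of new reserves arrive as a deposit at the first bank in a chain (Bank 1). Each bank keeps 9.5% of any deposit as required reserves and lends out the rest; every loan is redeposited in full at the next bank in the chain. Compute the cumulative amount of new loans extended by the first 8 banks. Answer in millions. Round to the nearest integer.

2662 million

Bank i lends (1 − rr)^i of the original deposit: Bank 1 lends 508·0.9050 = 459.7400, Bank 2 lends 508·0.9050² = 416.0647, and so on.
Summing a geometric series: total = 508·[0.9050·(1 − 0.9050^8) / (1 − 0.9050)] ≈ 2661.7724 million.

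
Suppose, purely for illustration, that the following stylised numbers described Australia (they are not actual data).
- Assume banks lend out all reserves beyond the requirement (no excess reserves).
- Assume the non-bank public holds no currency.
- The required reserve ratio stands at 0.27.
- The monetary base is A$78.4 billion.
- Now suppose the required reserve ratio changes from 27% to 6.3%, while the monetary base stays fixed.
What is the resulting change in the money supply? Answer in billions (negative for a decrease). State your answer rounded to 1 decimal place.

A$954.1 billion

Initially m₁ = 1 / (0.27) ≈ 3.7037, so M₁ = 3.7037 × 78.4 ≈ 290.3701 billion.
After the change m₂ = 1 / (0.063) ≈ 15.8730, so M₂ = 15.8730 × 78.4 = 1244.4432 billion.
ΔM = M₂ − M₁ = 1244.4432 − 290.3701 = 954.0731 billion.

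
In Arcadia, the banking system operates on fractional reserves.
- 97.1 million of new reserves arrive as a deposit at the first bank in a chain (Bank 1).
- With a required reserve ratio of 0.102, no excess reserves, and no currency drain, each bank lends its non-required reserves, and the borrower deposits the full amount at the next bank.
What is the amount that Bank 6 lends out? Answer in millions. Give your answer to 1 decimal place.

50.9 million

Each bank lends a fraction (1 − rr) = 0.8980 of the deposit it receives, so Bank 6 receives 97.1·0.8980^5 and lends 97.1·0.8980^6 ≈ 50.9187 million.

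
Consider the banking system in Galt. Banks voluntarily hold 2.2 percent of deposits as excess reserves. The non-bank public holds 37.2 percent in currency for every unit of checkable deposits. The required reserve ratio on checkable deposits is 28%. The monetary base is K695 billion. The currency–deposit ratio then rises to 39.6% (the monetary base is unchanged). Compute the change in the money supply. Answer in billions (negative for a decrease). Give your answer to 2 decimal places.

-24.75 billion

Initially m₁ = (1 + 0.372) / (0.28 + 0.022 + 0.372) ≈ 2.035608, so M₁ = 2.035608 × 695 ≈ 1414.7476 billion.
After the change m₂ = (1 + 0.396) / (0.28 + 0.022 + 0.396) = 2, so M₂ = 2 × 695 = 1390 billion.
ΔM = M₂ − M₁ = 1390 − 1414.7476 = -24.7476 billion.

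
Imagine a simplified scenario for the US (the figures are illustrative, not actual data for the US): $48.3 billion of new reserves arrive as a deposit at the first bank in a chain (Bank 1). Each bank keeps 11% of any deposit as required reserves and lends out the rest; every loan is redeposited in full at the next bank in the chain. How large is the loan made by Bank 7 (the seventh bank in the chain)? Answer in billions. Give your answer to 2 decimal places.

$21.36 billion

Each bank lends a fraction (1 − rr) = 0.8900 of the deposit it receives, so Bank 7 receives 48.3·0.8900^6 and lends 48.3·0.8900^7 ≈ 21.3637 billion.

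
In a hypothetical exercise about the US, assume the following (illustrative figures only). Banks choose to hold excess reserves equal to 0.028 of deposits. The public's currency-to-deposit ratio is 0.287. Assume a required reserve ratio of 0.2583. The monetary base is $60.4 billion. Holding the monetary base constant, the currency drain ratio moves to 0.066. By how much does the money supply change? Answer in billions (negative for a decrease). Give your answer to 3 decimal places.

$47.168 billion

Initially m₁ = (1 + 0.287) / (0.2583 + 0.028 + 0.287) ≈ 2.244898, so M₁ = 2.244898 × 60.4 ≈ 135.5918 billion.
After the change m₂ = (1 + 0.066) / (0.2583 + 0.028 + 0.066) ≈ 3.025830, so M₂ = 3.025830 × 60.4 ≈ 182.7601 billion.
ΔM = M₂ − M₁ = 182.7601 − 135.5918 = 47.1683 billion.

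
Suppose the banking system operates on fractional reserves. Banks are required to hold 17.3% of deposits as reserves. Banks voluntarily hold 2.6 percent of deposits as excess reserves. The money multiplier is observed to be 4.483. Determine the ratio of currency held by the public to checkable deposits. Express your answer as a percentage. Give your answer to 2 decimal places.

Using m = 4.483. From m = (1 + c)/(c + rr + e), rearranging gives 1 + c = m·(c + rr + e), so c·(1 − m) = m·(rr + e) − 1.
Hence c = [m·(rr + e) − 1]/(1 − m) = [4.483 × (0.173 + 0.026) − 1] / (1 − 4.483) ≈ 0.030974.

3.10%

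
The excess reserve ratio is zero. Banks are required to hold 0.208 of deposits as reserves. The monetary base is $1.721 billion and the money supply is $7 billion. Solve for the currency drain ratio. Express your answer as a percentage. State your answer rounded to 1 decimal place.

5.0%

Using m = M/MB = 7/1.721 ≈ 4.067403. From m = (1 + c)/(c + rr + e), rearranging gives 1 + c = m·(c + rr + e), so c·(1 − m) = m·(rr + e) − 1.
Hence c = [m·(rr + e) − 1]/(1 − m) = [4.067403 × (0.208 + 0) − 1] / (1 − 4.067403) ≈ 0.050199.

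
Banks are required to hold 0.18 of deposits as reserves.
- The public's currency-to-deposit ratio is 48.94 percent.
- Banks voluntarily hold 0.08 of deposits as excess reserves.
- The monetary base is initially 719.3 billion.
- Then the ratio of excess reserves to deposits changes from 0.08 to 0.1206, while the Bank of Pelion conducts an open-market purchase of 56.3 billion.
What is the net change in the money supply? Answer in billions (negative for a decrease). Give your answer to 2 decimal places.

Before: m₁ = (1 + 0.4894) / (0.18 + 0.08 + 0.4894) ≈ 1.987457, MB₁ = 719.3, so M₁ = 1.987457 × 719.3 ≈ 1429.5778 billion.
After: m₂ = (1 + 0.4894) / (0.18 + 0.1206 + 0.4894) ≈ 1.885316, MB₂ = 719.3 + 56.3 = 775.6, so M₂ = 1.885316 × 775.6 ≈ 1462.2511 billion.
ΔM = M₂ − M₁ = 1462.2511 − 1429.5778 = 32.6733 billion.

32.67 billion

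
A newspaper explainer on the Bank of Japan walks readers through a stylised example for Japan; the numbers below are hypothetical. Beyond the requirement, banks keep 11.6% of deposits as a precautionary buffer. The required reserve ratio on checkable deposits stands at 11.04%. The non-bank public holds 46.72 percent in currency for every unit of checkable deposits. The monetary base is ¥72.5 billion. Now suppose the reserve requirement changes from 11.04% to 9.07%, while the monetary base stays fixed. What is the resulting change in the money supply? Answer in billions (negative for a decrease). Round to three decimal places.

Initially m₁ = (1 + 0.4672) / (0.1104 + 0.116 + 0.4672) ≈ 2.115340, so M₁ = 2.115340 × 72.5 ≈ 153.3622 billion.
After the change m₂ = (1 + 0.4672) / (0.0907 + 0.116 + 0.4672) ≈ 2.177178, so M₂ = 2.177178 × 72.5 ≈ 157.8454 billion.
ΔM = M₂ − M₁ = 157.8454 − 153.3622 = 4.4832 billion.

¥4.483 billion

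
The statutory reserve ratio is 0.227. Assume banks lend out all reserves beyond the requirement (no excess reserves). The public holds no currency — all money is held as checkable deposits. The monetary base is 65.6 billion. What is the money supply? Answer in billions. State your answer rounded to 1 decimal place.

With no currency drain or excess reserves, the money multiplier is m = 1/rr = 1/0.227 ≈ 4.4053.
Money supply M = m × MB = 4.4053 × 65.6 ≈ 288.9877 billion.

289.0 billion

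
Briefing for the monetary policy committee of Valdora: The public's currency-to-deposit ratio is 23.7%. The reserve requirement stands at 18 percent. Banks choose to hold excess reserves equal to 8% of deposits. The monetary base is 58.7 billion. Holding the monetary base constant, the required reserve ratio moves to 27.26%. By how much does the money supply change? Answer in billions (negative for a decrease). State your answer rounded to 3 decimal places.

-22.946 billion

Initially m₁ = (1 + 0.237) / (0.18 + 0.08 + 0.237) ≈ 2.488934, so M₁ = 2.488934 × 58.7 ≈ 146.1004 billion.
After the change m₂ = (1 + 0.237) / (0.2726 + 0.08 + 0.237) ≈ 2.098033, so M₂ = 2.098033 × 58.7 ≈ 123.1545 billion.
ΔM = M₂ − M₁ = 123.1545 − 146.1004 = -22.9459 billion.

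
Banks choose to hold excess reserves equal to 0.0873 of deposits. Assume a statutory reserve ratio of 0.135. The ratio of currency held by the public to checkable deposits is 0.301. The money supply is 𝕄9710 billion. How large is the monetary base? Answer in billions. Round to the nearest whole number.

𝕄3906 billion

The money multiplier is m = (1 + c) / (rr + e + c) = (1 + 0.301) / (0.135 + 0.0873 + 0.301) ≈ 2.48615.
MB = M / m = 9710 / 2.48615 ≈ 3905.6372 billion.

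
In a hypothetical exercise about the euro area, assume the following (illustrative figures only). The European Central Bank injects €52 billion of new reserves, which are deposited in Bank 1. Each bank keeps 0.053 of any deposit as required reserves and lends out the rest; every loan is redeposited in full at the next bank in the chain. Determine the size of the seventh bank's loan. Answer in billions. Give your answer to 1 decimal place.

€35.5 billion

Each bank lends a fraction (1 − rr) = 0.9470 of the deposit it receives, so Bank 7 receives 52·0.9470^6 and lends 52·0.9470^7 ≈ 35.5184 billion.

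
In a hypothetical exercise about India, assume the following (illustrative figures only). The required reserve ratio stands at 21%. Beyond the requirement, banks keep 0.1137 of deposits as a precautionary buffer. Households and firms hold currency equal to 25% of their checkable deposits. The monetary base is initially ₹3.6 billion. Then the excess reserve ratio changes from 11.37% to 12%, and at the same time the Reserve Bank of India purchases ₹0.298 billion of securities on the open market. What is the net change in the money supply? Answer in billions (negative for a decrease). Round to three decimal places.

Before: m₁ = (1 + 0.25) / (0.21 + 0.1137 + 0.25) ≈ 2.17884, MB₁ = 3.6, so M₁ = 2.17884 × 3.6 ≈ 7.8438 billion.
After: m₂ = (1 + 0.25) / (0.21 + 0.12 + 0.25) ≈ 2.15517, MB₂ = 3.6 + 0.298 = 3.898, so M₂ = 2.15517 × 3.898 ≈ 8.4009 billion.
ΔM = M₂ − M₁ = 8.4009 − 7.8438 = 0.5571 billion.

₹0.557 billion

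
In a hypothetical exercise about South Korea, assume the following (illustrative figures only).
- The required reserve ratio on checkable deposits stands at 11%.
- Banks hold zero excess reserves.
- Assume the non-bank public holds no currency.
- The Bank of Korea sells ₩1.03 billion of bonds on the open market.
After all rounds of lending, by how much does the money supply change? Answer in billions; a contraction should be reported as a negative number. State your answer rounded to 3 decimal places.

-9.364 billion

The simple money multiplier is m = 1/rr = 1/0.11 ≈ 9.09091.
An open-market sale reduces the monetary base by 1.03 billion, so ΔM = m × ΔMB = 9.09091 × (−1.03) ≈ -9.3636 billion.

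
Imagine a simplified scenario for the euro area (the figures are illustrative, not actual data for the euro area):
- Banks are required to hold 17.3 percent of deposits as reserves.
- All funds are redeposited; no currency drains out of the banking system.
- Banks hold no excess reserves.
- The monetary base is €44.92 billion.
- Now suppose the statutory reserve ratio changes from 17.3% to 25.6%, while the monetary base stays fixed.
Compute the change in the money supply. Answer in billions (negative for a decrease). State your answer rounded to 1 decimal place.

Initially m₁ = 1 / (0.173) ≈ 5.7803, so M₁ = 5.7803 × 44.92 ≈ 259.6511 billion.
After the change m₂ = 1 / (0.256) ≈ 3.9062, so M₂ = 3.9062 × 44.92 ≈ 175.4665 billion.
ΔM = M₂ − M₁ = 175.4665 − 259.6511 = -84.1846 billion.

-84.2 billion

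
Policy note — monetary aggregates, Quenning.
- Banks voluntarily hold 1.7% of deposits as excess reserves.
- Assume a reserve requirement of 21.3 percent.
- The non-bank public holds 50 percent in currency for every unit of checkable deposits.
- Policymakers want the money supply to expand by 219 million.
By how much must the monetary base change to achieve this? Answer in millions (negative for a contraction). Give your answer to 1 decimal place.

106.6 million

The money multiplier is m = (1 + c) / (rr + e + c) = (1 + 0.5) / (0.213 + 0.017 + 0.5) ≈ 2.05479.
ΔMB = ΔM / m = (+219) / 2.05479 ≈ 106.5802 million.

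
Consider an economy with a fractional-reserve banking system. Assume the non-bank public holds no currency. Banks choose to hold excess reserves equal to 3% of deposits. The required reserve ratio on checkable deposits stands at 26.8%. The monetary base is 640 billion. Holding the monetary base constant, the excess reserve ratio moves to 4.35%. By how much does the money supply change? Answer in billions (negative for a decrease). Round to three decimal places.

-93.076 billion

Initially m₁ = 1 / (0.268 + 0.03) ≈ 3.3557047, so M₁ = 3.3557047 × 640 ≈ 2147.651 billion.
After the change m₂ = 1 / (0.268 + 0.0435) ≈ 3.2102729, so M₂ = 3.2102729 × 640 ≈ 2054.5747 billion.
ΔM = M₂ − M₁ = 2054.5747 − 2147.651 = -93.0763 billion.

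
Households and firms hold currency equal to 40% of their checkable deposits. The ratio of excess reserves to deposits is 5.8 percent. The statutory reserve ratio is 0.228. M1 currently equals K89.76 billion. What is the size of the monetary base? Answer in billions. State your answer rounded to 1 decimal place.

K44.0 billion

The money multiplier is m = (1 + c) / (rr + e + c) = (1 + 0.4) / (0.228 + 0.058 + 0.4) ≈ 2.0408.
MB = M / m = 89.76 / 2.0408 ≈ 43.9828 billion.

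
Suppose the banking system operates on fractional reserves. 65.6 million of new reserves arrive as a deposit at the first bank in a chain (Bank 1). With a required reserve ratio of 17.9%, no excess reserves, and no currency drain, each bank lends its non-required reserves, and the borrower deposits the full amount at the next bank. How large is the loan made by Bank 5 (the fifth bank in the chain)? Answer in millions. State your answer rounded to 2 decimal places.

Each bank lends a fraction (1 − rr) = 0.8210 of the deposit it receives, so Bank 5 receives 65.6·0.8210^4 and lends 65.6·0.8210^5 ≈ 24.4692 million.

24.47 million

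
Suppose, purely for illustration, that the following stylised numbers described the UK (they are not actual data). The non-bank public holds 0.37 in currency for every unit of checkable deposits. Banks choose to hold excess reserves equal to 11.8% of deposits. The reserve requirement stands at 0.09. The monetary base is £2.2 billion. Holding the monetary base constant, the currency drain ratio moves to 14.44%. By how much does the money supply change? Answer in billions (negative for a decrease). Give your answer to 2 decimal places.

Initially m₁ = (1 + 0.37) / (0.09 + 0.118 + 0.37) ≈ 2.3702, so M₁ = 2.3702 × 2.2 ≈ 5.2144 billion.
After the change m₂ = (1 + 0.1444) / (0.09 + 0.118 + 0.1444) ≈ 3.2474, so M₂ = 3.2474 × 2.2 ≈ 7.1443 billion.
ΔM = M₂ − M₁ = 7.1443 − 5.2144 = 1.9299 billion.

£1.93 billion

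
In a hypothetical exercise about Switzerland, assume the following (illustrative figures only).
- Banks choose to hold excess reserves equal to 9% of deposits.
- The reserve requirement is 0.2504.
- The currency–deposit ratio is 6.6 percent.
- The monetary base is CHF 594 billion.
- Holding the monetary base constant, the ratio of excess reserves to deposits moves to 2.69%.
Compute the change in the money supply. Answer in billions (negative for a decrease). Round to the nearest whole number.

CHF 286 billion

Initially m₁ = (1 + 0.066) / (0.2504 + 0.09 + 0.066) ≈ 2.6230, so M₁ = 2.6230 × 594 = 1558.062 billion.
After the change m₂ = (1 + 0.066) / (0.2504 + 0.0269 + 0.066) ≈ 3.1052, so M₂ = 3.1052 × 594 = 1844.4888 billion.
ΔM = M₂ − M₁ = 1844.4888 − 1558.062 = 286.4268 billion.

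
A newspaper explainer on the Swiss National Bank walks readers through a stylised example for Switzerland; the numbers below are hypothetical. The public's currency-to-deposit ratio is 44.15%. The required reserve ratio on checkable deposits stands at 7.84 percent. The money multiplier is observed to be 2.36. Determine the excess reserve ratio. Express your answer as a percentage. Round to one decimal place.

9.1%

Using m = 2.36. Since m = (1 + c)/(c + rr + e), the denominator satisfies c + rr + e = (1 + c)/m = (1 + 0.4415) / 2.36 ≈ 0.610805.
With c = 0.4415 and rr = 0.0784, the excess reserve ratio is 0.610805 − 0.4415 − 0.0784 = 0.090905.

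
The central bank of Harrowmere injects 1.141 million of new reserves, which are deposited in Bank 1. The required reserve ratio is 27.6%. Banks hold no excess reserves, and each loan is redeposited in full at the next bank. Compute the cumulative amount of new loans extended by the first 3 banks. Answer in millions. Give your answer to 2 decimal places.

1.86 million

Bank i lends (1 − rr)^i of the original deposit: Bank 1 lends 1.141·0.7240 ≈ 0.8261, Bank 2 lends 1.141·0.7240² ≈ 0.5981, and so on.
Summing a geometric series: total = 1.141·[0.7240·(1 − 0.7240^3) / (1 − 0.7240)] ≈ 1.8572 million.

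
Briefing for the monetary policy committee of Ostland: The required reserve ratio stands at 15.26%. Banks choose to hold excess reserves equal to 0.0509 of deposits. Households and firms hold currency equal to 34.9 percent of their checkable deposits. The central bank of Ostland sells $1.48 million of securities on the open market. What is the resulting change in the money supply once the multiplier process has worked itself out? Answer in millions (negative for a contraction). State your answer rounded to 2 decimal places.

The money multiplier is m = (1 + c) / (rr + e + c) = (1 + 0.349) / (0.1526 + 0.0509 + 0.349) ≈ 2.4416.
The sale removes 1.48 million of base, so ΔM = m × ΔMB = 2.4416 × (−1.48) ≈ -3.6136 million.

-3.61 million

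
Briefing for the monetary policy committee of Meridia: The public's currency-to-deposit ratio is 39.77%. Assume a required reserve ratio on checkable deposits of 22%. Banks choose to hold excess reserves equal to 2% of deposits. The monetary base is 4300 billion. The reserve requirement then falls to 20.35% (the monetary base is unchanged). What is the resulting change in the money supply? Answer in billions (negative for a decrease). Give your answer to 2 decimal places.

Initially m₁ = (1 + 0.3977) / (0.22 + 0.02 + 0.3977) ≈ 2.1917830, so M₁ = 2.1917830 × 4300 = 9424.6669 billion.
After the change m₂ = (1 + 0.3977) / (0.2035 + 0.02 + 0.3977) = 2.25, so M₂ = 2.25 × 4300 = 9675 billion.
ΔM = M₂ − M₁ = 9675 − 9424.6669 = 250.3331 billion.

250.33 billion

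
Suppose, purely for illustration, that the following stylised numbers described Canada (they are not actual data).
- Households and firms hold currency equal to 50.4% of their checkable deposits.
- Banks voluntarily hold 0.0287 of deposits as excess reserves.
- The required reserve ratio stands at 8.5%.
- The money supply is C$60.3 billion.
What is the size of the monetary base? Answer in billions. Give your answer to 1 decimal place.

The money multiplier is m = (1 + c) / (rr + e + c) = (1 + 0.504) / (0.085 + 0.0287 + 0.504) ≈ 2.4348.
MB = M / m = 60.3 / 2.4348 ≈ 24.7659 billion.

C$24.8 billion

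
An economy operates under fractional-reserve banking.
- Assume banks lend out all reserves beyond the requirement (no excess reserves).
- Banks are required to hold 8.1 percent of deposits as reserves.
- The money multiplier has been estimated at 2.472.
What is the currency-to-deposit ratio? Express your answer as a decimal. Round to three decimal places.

0.543

Using m = 2.472. From m = (1 + c)/(c + rr + e), rearranging gives 1 + c = m·(c + rr + e), so c·(1 − m) = m·(rr + e) − 1.
Hence c = [m·(rr + e) − 1]/(1 − m) = [2.472 × (0.081 + 0) − 1] / (1 − 2.472) ≈ 0.543321.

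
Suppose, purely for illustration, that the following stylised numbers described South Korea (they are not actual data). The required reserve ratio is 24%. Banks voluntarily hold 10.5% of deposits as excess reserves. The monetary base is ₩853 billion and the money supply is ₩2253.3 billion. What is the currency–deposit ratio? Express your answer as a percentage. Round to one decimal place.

5.4%

Using m = M/MB = 2253.3/853 ≈ 2.641618. From m = (1 + c)/(c + rr + e), rearranging gives 1 + c = m·(c + rr + e), so c·(1 − m) = m·(rr + e) − 1.
Hence c = [m·(rr + e) − 1]/(1 − m) = [2.641618 × (0.24 + 0.105) − 1] / (1 − 2.641618) ≈ 0.053997.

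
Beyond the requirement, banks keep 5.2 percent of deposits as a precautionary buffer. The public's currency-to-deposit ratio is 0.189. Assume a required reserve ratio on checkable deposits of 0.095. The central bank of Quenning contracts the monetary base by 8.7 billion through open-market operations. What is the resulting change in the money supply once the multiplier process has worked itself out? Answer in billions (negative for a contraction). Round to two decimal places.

-30.79 billion

The money multiplier is m = (1 + c) / (rr + e + c) = (1 + 0.189) / (0.095 + 0.052 + 0.189) ≈ 3.5387.
The sale removes 8.7 billion of base, so ΔM = m × ΔMB = 3.5387 × (−8.7) ≈ -30.7867 billion.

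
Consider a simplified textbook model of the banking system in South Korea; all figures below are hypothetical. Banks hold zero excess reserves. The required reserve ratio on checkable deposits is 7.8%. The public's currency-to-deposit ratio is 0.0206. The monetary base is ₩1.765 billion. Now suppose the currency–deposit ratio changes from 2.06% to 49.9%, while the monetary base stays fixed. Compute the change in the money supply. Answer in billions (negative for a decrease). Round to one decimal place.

Initially m₁ = (1 + 0.0206) / (0.078 + 0.0206) ≈ 10.3509, so M₁ = 10.3509 × 1.765 ≈ 18.2693 billion.
After the change m₂ = (1 + 0.499) / (0.078 + 0.499) ≈ 2.5979, so M₂ = 2.5979 × 1.765 ≈ 4.5853 billion.
ΔM = M₂ − M₁ = 4.5853 − 18.2693 = -13.684 billion.

-13.7 billion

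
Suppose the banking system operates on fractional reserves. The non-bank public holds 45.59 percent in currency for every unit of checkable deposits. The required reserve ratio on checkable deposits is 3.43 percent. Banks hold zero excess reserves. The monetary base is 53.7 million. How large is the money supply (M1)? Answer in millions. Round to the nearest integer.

159 million

The money multiplier is m = (1 + c) / (rr + c) = (1 + 0.4559) / (0.0343 + 0.4559) ≈ 2.97.
So M = m × MB = 2.97 × 53.7 = 159.489 million.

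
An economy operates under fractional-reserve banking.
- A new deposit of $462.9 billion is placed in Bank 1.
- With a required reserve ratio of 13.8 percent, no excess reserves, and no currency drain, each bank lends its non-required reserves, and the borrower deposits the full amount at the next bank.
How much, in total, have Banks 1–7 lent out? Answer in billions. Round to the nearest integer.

Bank i lends (1 − rr)^i of the original deposit: Bank 1 lends 462.9·0.8620 = 399.0198, Bank 2 lends 462.9·0.8620² ≈ 343.9551, and so on.
Summing a geometric series: total = 462.9·[0.8620·(1 − 0.8620^7) / (1 − 0.8620)] ≈ 1868.9410 billion.

$1869 billion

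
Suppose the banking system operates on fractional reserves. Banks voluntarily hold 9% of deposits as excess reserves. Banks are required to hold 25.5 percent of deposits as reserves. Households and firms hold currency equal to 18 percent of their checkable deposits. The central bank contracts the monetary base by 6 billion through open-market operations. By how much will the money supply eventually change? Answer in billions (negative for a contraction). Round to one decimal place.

The money multiplier is m = (1 + c) / (rr + e + c) = (1 + 0.18) / (0.255 + 0.09 + 0.18) ≈ 2.2476.
The sale removes 6 billion of base, so ΔM = m × ΔMB = 2.2476 × (−6) = -13.4856 billion.

-13.5 billion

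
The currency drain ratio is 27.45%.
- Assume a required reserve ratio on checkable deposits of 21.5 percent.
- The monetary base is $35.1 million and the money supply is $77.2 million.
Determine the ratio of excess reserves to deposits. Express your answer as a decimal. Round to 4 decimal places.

Using m = M/MB = 77.2/35.1 ≈ 2.199430. Since m = (1 + c)/(c + rr + e), the denominator satisfies c + rr + e = (1 + c)/m = (1 + 0.2745) / 2.199430 ≈ 0.579468.
With c = 0.2745 and rr = 0.215, the ratio of excess reserves to deposits is 0.579468 − 0.2745 − 0.215 = 0.089968.

0.0900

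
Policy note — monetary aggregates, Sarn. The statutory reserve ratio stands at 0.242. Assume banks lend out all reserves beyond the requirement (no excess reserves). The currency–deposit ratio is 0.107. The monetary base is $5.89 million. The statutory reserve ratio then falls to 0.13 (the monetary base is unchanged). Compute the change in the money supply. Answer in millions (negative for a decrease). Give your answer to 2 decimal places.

$8.83 million

Initially m₁ = (1 + 0.107) / (0.242 + 0.107) ≈ 3.1719, so M₁ = 3.1719 × 5.89 ≈ 18.6825 million.
After the change m₂ = (1 + 0.107) / (0.13 + 0.107) ≈ 4.6709, so M₂ = 4.6709 × 5.89 ≈ 27.5116 million.
ΔM = M₂ − M₁ = 27.5116 − 18.6825 = 8.8291 million.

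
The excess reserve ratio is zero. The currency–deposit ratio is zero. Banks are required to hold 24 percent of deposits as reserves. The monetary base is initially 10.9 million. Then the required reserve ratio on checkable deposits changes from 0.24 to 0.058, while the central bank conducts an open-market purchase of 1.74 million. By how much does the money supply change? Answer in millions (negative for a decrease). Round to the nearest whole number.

Before: m₁ = 1 / (0.24) ≈ 4.1667, MB₁ = 10.9, so M₁ = 4.1667 × 10.9 ≈ 45.417 million.
After: m₂ = 1 / (0.058) ≈ 17.2414, MB₂ = 10.9 + 1.74 = 12.64, so M₂ = 17.2414 × 12.64 ≈ 217.9313 million.
ΔM = M₂ − M₁ = 217.9313 − 45.417 = 172.5143 million.

173 million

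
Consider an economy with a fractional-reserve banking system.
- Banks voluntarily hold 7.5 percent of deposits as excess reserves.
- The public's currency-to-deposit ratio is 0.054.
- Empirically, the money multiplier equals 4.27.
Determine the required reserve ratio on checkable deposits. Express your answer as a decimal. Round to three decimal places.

0.118

Using m = 4.27. Since m = (1 + c)/(c + rr + e), the denominator satisfies c + rr + e = (1 + c)/m = (1 + 0.054) / 4.27 ≈ 0.246838.
With c = 0.054 and e = 0.075, the required reserve ratio on checkable deposits is 0.246838 − 0.054 − 0.075 = 0.117838.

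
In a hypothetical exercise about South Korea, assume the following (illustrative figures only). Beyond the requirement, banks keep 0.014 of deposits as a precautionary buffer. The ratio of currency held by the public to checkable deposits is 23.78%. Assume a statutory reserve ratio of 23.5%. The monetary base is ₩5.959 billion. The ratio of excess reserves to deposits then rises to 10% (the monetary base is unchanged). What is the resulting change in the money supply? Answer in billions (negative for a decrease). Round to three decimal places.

-2.275 billion

Initially m₁ = (1 + 0.2378) / (0.235 + 0.014 + 0.2378) ≈ 2.54273, so M₁ = 2.54273 × 5.959 ≈ 15.1521 billion.
After the change m₂ = (1 + 0.2378) / (0.235 + 0.1 + 0.2378) ≈ 2.16096, so M₂ = 2.16096 × 5.959 ≈ 12.8772 billion.
ΔM = M₂ − M₁ = 12.8772 − 15.1521 = -2.2749 billion.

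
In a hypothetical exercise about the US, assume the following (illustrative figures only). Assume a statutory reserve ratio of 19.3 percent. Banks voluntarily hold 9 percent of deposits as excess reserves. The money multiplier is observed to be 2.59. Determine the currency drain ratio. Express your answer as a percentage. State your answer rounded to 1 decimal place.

Using m = 2.59. From m = (1 + c)/(c + rr + e), rearranging gives 1 + c = m·(c + rr + e), so c·(1 − m) = m·(rr + e) − 1.
Hence c = [m·(rr + e) − 1]/(1 − m) = [2.59 × (0.193 + 0.09) − 1] / (1 − 2.59) ≈ 0.167943.

16.8%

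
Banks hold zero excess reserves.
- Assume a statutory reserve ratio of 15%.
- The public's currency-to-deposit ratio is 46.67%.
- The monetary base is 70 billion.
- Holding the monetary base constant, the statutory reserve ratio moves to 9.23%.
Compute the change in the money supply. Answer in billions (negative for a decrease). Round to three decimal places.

Initially m₁ = (1 + 0.4667) / (0.15 + 0.4667) ≈ 2.378304, so M₁ = 2.378304 × 70 ≈ 166.4813 billion.
After the change m₂ = (1 + 0.4667) / (0.0923 + 0.4667) ≈ 2.623792, so M₂ = 2.623792 × 70 ≈ 183.6654 billion.
ΔM = M₂ − M₁ = 183.6654 − 166.4813 = 17.1841 billion.

17.184 billion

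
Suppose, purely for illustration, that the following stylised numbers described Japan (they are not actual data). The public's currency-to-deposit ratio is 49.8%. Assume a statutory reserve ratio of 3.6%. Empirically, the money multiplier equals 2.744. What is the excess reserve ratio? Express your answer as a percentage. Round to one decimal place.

1.2%

Using m = 2.744. Since m = (1 + c)/(c + rr + e), the denominator satisfies c + rr + e = (1 + c)/m = (1 + 0.498) / 2.744 ≈ 0.545918.
With c = 0.498 and rr = 0.036, the excess reserve ratio is 0.545918 − 0.498 − 0.036 = 0.011918.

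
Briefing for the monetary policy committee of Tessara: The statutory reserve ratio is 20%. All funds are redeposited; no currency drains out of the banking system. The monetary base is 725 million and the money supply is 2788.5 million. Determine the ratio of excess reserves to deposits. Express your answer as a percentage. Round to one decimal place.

Using m = M/MB = 2788.5/725 ≈ 3.846207. Since m = (1 + c)/(c + rr + e), the denominator satisfies c + rr + e = (1 + c)/m = (1 + 0) / 3.846207 ≈ 0.259996.
With c = 0 and rr = 0.2, the ratio of excess reserves to deposits is 0.259996 − 0 − 0.2 = 0.059996.

6.0%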